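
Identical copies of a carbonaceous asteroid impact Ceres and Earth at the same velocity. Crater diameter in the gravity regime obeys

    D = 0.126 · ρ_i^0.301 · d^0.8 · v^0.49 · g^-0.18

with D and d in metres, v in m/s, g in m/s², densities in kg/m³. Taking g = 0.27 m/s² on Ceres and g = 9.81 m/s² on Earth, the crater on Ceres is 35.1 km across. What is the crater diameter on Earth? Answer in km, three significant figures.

D ≈ 18.4 km

All impactor-dependent factors cancel in the ratio, leaving D_Earth/D_Ceres = (g_Earth/g_Ceres)^-0.18.
(9.81/0.27)^-0.18 = 36.33^-0.18 = 0.5238
D_Earth = 0.5238 × 35.1 km = 18.4 km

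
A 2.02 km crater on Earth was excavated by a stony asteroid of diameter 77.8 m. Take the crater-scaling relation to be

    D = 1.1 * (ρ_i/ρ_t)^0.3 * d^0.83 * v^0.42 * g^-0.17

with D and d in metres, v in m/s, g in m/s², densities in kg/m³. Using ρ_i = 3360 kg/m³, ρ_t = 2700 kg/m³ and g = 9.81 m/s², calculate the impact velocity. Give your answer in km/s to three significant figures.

v ≈ 23.3 km/s

Rearranging for v: v = [D / (1.1 · (3360/2700)^0.3 · 77.8^0.83 · 9.81^-0.17)]^(1/0.42).
D = 2020 m.
(3360/2700)^0.3 = 1.068
77.8^0.83 = 37.11
9.81^-0.17 = 0.6783
Denominator = 1.1 × 1.068 × 37.11 × 0.6783 = 29.57
D / 29.57 = 2020 / 29.57 = 68.31
v = 68.31^(1/0.42) = 68.31^2.381 = 23330 m/s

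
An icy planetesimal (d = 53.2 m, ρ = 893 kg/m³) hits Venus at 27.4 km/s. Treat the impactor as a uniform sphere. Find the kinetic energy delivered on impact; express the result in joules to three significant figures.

v = 27400 m/s.
Mass m = (π/6) ρ d³ = (π/6) × 893 × (53.2)³ = 7.040 × 10^7 kg
E = ½ m v² = 0.5 × 7.040 × 10^7 × (27400)² = 2.643 × 10^16 J

E ≈ 2.64 × 10^16 J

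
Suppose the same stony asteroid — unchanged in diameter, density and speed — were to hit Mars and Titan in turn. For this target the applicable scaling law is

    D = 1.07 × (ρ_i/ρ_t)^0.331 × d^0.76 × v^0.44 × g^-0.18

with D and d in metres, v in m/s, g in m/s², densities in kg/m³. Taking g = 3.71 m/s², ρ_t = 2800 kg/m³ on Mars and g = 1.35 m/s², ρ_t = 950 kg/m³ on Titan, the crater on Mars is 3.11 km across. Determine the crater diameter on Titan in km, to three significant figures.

D ≈ 5.34 km

The impactor-only factors (d, v, ρ_i) cancel in the ratio, leaving D_Titan/D_Mars = (g_Titan/g_Mars)^-0.18 · (ρ_t,Mars/ρ_t,Titan)^0.331.
(1.35/3.71)^-0.18 = 0.3639^-0.18 = 1.200
(2800/950)^0.331 = 2.947^0.331 = 1.430
Ratio = 1.200 × 1.430 = 1.716
D_Titan = 1.716 × 3.11 km = 5.34 km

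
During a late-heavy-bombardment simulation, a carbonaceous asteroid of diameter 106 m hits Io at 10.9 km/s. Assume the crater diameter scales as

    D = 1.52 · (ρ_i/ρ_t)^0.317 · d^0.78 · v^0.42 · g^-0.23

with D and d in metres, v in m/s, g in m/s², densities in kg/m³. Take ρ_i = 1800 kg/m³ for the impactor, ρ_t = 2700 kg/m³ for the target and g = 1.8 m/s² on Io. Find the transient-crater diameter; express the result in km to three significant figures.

D ≈ 2.20 km

In SI units: v = 10900 m/s.
(ρ_i/ρ_t)^0.317 = (1800/2700)^0.317 = 0.8794
d^0.78 = 106^0.78 = 38.00
v^0.42 = 10900^0.42 = 49.63
g^-0.23 = 1.8^-0.23 = 0.8735
D = 1.52 × 0.8794 × 38.00 × 49.63 × 0.8735 = 2202 m
   = 2.202 km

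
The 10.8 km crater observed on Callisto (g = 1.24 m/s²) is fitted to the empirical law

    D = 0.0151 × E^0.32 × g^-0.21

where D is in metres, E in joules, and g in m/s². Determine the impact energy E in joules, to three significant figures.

E ≈ 2.27 × 10^18 J

Rearranging: E = [D / (0.0151 · g^-0.21)]^(1/0.32).
D = 10800 m.
g^-0.21 = 1.24^-0.21 = 0.9558
D / (0.0151 × 0.9558) = 10800 / (0.01443) = 7.484 × 10^5
E = (7.484 × 10^5)^3.125 = 2.273 × 10^18 J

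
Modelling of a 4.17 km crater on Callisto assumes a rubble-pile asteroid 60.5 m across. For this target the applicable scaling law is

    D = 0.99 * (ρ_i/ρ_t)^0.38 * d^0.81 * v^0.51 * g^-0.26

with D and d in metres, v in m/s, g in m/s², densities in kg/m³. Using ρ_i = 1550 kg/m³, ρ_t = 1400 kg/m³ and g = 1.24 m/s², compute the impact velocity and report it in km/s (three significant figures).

Rearranging for v: v = [D / (0.99 · (1550/1400)^0.38 · 60.5^0.81 · 1.24^-0.26)]^(1/0.51).
D = 4170 m.
(1550/1400)^0.38 = 1.039
60.5^0.81 = 27.75
1.24^-0.26 = 0.9456
Denominator = 0.99 × 1.039 × 27.75 × 0.9456 = 26.99
D / 26.99 = 4170 / 26.99 = 154.5
v = 154.5^(1/0.51) = 154.5^1.9608 = 19591 m/s

v ≈ 19.6 km/s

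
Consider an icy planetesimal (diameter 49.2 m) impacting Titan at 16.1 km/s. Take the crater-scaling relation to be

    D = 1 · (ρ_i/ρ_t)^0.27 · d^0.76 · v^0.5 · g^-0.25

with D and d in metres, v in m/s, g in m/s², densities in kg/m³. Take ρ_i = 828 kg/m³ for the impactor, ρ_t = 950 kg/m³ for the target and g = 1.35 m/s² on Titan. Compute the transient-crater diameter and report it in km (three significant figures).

In SI units: v = 16100 m/s.
(ρ_i/ρ_t)^0.27 = (828/950)^0.27 = 0.9636
d^0.76 = 49.2^0.76 = 19.31
v^0.5 = 16100^0.5 = 126.9
g^-0.25 = 1.35^-0.25 = 0.9277
D = 1 × 0.9636 × 19.31 × 126.9 × 0.9277 = 2191 m
   = 2.191 km

D ≈ 2.19 km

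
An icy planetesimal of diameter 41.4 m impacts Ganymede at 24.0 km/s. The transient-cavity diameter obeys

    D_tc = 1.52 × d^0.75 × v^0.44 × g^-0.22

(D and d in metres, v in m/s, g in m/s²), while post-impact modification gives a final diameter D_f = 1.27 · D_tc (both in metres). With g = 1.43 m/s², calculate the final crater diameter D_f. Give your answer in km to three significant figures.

D_f ≈ 2.46 km

v = 24000 m/s.
d^0.75 = 41.4^0.75 = 16.32
v^0.44 = 24000^0.44 = 84.58
g^-0.22 = 1.43^-0.22 = 0.9243
D_tc = 1.52 × 16.32 × 84.58 × 0.9243 = 1939 m
D_f = 1.27 × 1939 = 2463 m
     = 2.463 km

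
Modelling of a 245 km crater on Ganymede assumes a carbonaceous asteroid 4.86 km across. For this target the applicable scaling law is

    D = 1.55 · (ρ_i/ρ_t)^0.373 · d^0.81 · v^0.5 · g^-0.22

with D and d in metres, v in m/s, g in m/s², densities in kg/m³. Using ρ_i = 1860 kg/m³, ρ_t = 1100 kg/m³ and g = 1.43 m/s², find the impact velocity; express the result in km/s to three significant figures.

v ≈ 21.1 km/s

Rearranging for v: v = [D / (1.55 · (1860/1100)^0.373 · 4860^0.81 · 1.43^-0.22)]^(1/0.5).
D = 245000 m.
(1860/1100)^0.373 = 1.216
4860^0.81 = 968.7
1.43^-0.22 = 0.9243
Denominator = 1.55 × 1.216 × 968.7 × 0.9243 = 1688
D / 1688 = 245000 / 1688 = 145.1
v = 145.1^(1/0.5) = 145.1^2 = 21054 m/s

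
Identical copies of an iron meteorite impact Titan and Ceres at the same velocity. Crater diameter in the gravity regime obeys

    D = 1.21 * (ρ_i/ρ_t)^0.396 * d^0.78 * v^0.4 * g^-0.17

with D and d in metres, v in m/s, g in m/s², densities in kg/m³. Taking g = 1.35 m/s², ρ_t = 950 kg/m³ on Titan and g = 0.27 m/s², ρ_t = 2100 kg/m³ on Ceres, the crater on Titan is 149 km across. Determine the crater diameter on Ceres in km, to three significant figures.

D ≈ 143 km

The impactor-only factors (d, v, ρ_i) cancel in the ratio, leaving D_Ceres/D_Titan = (g_Ceres/g_Titan)^-0.17 · (ρ_t,Titan/ρ_t,Ceres)^0.396.
(0.27/1.35)^-0.17 = 0.2000^-0.17 = 1.315
(950/2100)^0.396 = 0.4524^0.396 = 0.7304
Ratio = 1.315 × 0.7304 = 0.9605
D_Ceres = 0.9605 × 149 km = 143 km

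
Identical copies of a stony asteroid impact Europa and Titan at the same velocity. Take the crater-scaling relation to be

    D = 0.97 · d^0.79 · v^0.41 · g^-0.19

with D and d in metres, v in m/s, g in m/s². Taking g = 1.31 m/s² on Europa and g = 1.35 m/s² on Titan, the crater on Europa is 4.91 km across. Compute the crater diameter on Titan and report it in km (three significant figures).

All impactor-dependent factors cancel in the ratio, leaving D_Titan/D_Europa = (g_Titan/g_Europa)^-0.19.
(1.35/1.31)^-0.19 = 1.031^-0.19 = 0.9942
D_Titan = 0.9942 × 4.91 km = 4.88 km

D ≈ 4.88 km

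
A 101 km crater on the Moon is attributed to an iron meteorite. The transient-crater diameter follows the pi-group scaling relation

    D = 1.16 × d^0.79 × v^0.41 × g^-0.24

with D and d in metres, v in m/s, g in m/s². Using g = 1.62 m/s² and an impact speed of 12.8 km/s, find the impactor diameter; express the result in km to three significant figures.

Rearranging for d: d = [D / (1.16 · 12800^0.41 · 1.62^-0.24)]^(1/0.79).
D = 101000 m.
12800^0.41 = 48.30
1.62^-0.24 = 0.8907
Denominator = 1.16 × 48.30 × 0.8907 = 49.90
D / 49.90 = 101000 / 49.90 = 2024
d = 2024^(1/0.79) = 2024^1.2658 = 15311 m

d ≈ 15.3 km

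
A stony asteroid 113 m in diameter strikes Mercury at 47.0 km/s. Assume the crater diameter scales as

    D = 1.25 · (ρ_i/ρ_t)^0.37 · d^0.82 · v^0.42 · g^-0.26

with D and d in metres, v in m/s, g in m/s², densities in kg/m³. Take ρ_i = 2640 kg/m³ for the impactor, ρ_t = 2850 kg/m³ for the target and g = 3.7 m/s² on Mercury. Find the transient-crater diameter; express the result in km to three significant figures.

In SI units: v = 47000 m/s.
(ρ_i/ρ_t)^0.37 = (2640/2850)^0.37 = 0.9721
d^0.82 = 113^0.82 = 48.25
v^0.42 = 47000^0.42 = 91.68
g^-0.26 = 3.7^-0.26 = 0.7117
D = 1.25 × 0.9721 × 48.25 × 91.68 × 0.7117 = 3826 m
   = 3.826 km

D ≈ 3.83 km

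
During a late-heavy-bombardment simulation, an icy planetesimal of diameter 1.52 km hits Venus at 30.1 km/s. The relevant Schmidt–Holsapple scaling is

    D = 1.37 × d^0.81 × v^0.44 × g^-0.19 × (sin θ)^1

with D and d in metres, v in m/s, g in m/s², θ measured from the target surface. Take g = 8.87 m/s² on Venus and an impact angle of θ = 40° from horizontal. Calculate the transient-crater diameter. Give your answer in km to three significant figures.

D ≈ 20.5 km

In SI units: d = 1520 m, v = 30100 m/s.
d^0.81 = 1520^0.81 = 377.8
v^0.44 = 30100^0.44 = 93.45
g^-0.19 = 8.87^-0.19 = 0.6605
(sin 40°)^1 = 0.6428^1 = 0.6428
D = 1.37 × 377.8 × 93.45 × 0.6605 × 0.6428 = 20536 m
   = 20.54 km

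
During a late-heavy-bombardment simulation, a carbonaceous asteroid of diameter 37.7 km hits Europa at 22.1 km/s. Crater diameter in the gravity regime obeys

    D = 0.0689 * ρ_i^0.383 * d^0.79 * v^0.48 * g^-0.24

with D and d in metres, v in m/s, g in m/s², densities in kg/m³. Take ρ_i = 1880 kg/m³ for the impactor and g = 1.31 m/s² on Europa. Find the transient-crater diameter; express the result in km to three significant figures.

D ≈ 582 km

In SI units: d = 37700 m, v = 22100 m/s.
ρ_i^0.383 = 1880^0.383 = 17.95
d^0.79 = 37700^0.79 = 4124
v^0.48 = 22100^0.48 = 121.7
g^-0.24 = 1.31^-0.24 = 0.9372
D = 0.0689 × 17.95 × 4124 × 121.7 × 0.9372 = 5.817 × 10^5 m
   = 581.7 km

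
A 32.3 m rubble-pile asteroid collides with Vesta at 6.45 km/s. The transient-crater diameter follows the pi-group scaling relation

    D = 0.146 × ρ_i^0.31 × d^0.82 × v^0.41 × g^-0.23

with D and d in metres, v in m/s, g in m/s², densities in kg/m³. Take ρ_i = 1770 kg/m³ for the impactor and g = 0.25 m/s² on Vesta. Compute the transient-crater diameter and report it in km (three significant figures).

D ≈ 1.29 km

In SI units: v = 6450 m/s.
ρ_i^0.31 = 1770^0.31 = 10.16
d^0.82 = 32.3^0.82 = 17.28
v^0.41 = 6450^0.41 = 36.47
g^-0.23 = 0.25^-0.23 = 1.376
D = 0.146 × 10.16 × 17.28 × 36.47 × 1.376 = 1286 m
   = 1.286 km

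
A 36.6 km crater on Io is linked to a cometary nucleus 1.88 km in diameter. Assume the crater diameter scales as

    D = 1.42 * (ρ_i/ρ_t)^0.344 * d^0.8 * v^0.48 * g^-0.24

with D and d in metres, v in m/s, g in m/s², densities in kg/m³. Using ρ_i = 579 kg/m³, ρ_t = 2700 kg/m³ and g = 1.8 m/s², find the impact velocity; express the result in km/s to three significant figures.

Rearranging for v: v = [D / (1.42 · (579/2700)^0.344 · 1880^0.8 · 1.8^-0.24)]^(1/0.48).
D = 36600 m.
(579/2700)^0.344 = 0.5888
1880^0.8 = 416.2
1.8^-0.24 = 0.8684
Denominator = 1.42 × 0.5888 × 416.2 × 0.8684 = 302.2
D / 302.2 = 36600 / 302.2 = 121.1
v = 121.1^(1/0.48) = 121.1^2.0833 = 21868 m/s

v ≈ 21.9 km/s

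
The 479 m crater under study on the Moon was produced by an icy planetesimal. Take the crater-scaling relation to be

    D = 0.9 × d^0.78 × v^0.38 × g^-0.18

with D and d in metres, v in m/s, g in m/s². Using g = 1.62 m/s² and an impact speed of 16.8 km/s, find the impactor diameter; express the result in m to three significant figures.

d ≈ 30.5 m

Rearranging for d: d = [D / (0.9 · 16800^0.38 · 1.62^-0.18)]^(1/0.78).
16800^0.38 = 40.33
1.62^-0.18 = 0.9168
Denominator = 0.9 × 40.33 × 0.9168 = 33.28
D / 33.28 = 479 / 33.28 = 14.39
d = 14.39^(1/0.78) = 14.39^1.2821 = 30.53 m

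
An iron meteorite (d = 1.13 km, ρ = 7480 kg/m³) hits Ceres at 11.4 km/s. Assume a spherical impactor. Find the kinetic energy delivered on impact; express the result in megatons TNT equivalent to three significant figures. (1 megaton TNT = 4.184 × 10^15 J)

d = 1130 m; v = 11400 m/s.
Mass m = (π/6) ρ d³ = (π/6) × 7480 × (1130)³ = 5.651 × 10^12 kg
E = ½ m v² = 0.5 × 5.651 × 10^12 × (11400)² = 3.672 × 10^20 J
   = 3.672 × 10^20 / 4.184×10^15 = 87763 Mt

E ≈ 87800 Mt TNT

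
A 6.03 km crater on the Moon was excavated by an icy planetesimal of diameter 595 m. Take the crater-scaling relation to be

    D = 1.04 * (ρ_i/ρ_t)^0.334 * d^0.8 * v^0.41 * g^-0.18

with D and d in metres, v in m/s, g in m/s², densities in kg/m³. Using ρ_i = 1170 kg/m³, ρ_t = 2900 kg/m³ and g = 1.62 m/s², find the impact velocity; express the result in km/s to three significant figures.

Rearranging for v: v = [D / (1.04 · (1170/2900)^0.334 · 595^0.8 · 1.62^-0.18)]^(1/0.41).
D = 6030 m.
(1170/2900)^0.334 = 0.7385
595^0.8 = 165.8
1.62^-0.18 = 0.9168
Denominator = 1.04 × 0.7385 × 165.8 × 0.9168 = 116.7
D / 116.7 = 6030 / 116.7 = 51.67
v = 51.67^(1/0.41) = 51.67^2.439 = 15087 m/s

v ≈ 15.1 km/s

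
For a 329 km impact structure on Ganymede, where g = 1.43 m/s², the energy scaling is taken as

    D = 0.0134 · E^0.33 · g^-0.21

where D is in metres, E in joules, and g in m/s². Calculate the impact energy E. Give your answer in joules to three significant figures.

Rearranging: E = [D / (0.0134 · g^-0.21)]^(1/0.33).
D = 329000 m.
g^-0.21 = 1.43^-0.21 = 0.9276
D / (0.0134 × 0.9276) = 329000 / (0.01243) = 2.647 × 10^7
E = (2.647 × 10^7)^3.0303 = 3.113 × 10^22 J

E ≈ 3.11 × 10^22 J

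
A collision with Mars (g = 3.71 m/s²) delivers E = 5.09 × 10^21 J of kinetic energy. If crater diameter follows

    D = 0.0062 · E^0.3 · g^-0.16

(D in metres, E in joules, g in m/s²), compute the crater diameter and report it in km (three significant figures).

E^0.3 = (5.09 × 10^21)^0.3 = 3.251 × 10^6
g^-0.16 = 3.71^-0.16 = 0.8108
D = 0.0062 × 3.251 × 10^6 × 0.8108 = 16343 m
   = 16.34 km

D ≈ 16.3 km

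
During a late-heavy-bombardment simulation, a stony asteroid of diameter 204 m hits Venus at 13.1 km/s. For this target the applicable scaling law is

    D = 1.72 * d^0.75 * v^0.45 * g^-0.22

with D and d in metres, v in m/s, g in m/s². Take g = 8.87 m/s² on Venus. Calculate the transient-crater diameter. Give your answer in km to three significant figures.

In SI units: v = 13100 m/s.
d^0.75 = 204^0.75 = 53.98
v^0.45 = 13100^0.45 = 71.25
g^-0.22 = 8.87^-0.22 = 0.6187
D = 1.72 × 53.98 × 71.25 × 0.6187 = 4093 m
   = 4.093 km

D ≈ 4.09 km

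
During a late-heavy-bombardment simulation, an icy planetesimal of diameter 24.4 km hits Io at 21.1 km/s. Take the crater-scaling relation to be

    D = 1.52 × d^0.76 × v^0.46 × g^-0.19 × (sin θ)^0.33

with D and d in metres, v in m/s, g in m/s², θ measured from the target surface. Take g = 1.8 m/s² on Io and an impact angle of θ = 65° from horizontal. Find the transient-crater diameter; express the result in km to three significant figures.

D ≈ 277 km

In SI units: d = 24400 m, v = 21100 m/s.
d^0.76 = 24400^0.76 = 2160
v^0.46 = 21100^0.46 = 97.54
g^-0.19 = 1.8^-0.19 = 0.8943
(sin 65°)^0.33 = 0.9063^0.33 = 0.9681
D = 1.52 × 2160 × 97.54 × 0.8943 × 0.9681 = 2.773 × 10^5 m
   = 277.3 km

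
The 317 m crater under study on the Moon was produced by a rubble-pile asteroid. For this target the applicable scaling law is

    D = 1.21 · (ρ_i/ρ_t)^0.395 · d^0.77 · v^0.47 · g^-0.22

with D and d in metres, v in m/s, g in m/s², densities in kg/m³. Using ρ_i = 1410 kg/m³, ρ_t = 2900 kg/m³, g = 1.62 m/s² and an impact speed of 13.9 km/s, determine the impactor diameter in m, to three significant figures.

Rearranging for d: d = [D / (1.21 · (1410/2900)^0.395 · 13900^0.47 · 1.62^-0.22)]^(1/0.77).
(1410/2900)^0.395 = 0.7521
13900^0.47 = 88.56
1.62^-0.22 = 0.8993
Denominator = 1.21 × 0.7521 × 88.56 × 0.8993 = 72.48
D / 72.48 = 317 / 72.48 = 4.374
d = 4.374^(1/0.77) = 4.374^1.2987 = 6.797 m

d ≈ 6.80 m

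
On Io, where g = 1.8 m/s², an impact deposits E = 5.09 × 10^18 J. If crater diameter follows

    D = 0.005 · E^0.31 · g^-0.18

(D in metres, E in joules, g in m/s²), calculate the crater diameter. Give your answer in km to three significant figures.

D ≈ 2.83 km

E^0.31 = (5.09 × 10^18)^0.31 = 6.296 × 10^5
g^-0.18 = 1.8^-0.18 = 0.8996
D = 0.005 × 6.296 × 10^5 × 0.8996 = 2832 m
   = 2.832 km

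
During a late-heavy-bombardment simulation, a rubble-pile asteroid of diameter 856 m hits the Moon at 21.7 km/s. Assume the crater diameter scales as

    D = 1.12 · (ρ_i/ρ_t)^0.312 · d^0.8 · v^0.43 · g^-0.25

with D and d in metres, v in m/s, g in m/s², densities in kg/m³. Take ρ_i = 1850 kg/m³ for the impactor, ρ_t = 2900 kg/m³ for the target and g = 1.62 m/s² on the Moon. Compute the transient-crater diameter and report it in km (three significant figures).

In SI units: v = 21700 m/s.
(ρ_i/ρ_t)^0.312 = (1850/2900)^0.312 = 0.8691
d^0.8 = 856^0.8 = 221.8
v^0.43 = 21700^0.43 = 73.23
g^-0.25 = 1.62^-0.25 = 0.8864
D = 1.12 × 0.8691 × 221.8 × 73.23 × 0.8864 = 14014 m
   = 14.01 km

D ≈ 14.0 km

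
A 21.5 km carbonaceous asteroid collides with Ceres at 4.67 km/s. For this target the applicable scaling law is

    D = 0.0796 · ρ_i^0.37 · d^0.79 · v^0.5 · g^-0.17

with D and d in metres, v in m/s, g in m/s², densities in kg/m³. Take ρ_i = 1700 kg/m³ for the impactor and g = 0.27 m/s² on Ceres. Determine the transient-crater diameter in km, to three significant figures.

D ≈ 282 km

In SI units: d = 21500 m, v = 4670 m/s.
ρ_i^0.37 = 1700^0.37 = 15.68
d^0.79 = 21500^0.79 = 2646
v^0.5 = 4670^0.5 = 68.34
g^-0.17 = 0.27^-0.17 = 1.249
D = 0.0796 × 15.68 × 2646 × 68.34 × 1.249 = 2.819 × 10^5 m
   = 281.9 km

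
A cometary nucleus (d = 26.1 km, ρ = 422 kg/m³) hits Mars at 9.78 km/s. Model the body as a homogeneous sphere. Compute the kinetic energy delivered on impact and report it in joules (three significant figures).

d = 26100 m; v = 9780 m/s.
Mass m = (π/6) ρ d³ = (π/6) × 422 × (26100)³ = 3.929 × 10^15 kg
E = ½ m v² = 0.5 × 3.929 × 10^15 × (9780)² = 1.879 × 10^23 J

E ≈ 1.88 × 10^23 J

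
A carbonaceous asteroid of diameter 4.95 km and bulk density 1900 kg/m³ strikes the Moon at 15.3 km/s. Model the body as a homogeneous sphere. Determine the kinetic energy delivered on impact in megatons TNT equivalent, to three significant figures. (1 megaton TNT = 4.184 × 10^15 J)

E ≈ 3.38 × 10^6 Mt TNT

d = 4950 m; v = 15300 m/s.
Mass m = (π/6) ρ d³ = (π/6) × 1900 × (4950)³ = 1.207 × 10^14 kg
E = ½ m v² = 0.5 × 1.207 × 10^14 × (15300)² = 1.413 × 10^22 J
   = 1.413 × 10^22 / 4.184×10^15 = 3.377 × 10^6 Mt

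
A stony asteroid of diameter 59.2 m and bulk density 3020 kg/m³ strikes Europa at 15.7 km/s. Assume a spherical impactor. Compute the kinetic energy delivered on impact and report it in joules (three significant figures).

v = 15700 m/s.
Mass m = (π/6) ρ d³ = (π/6) × 3020 × (59.2)³ = 3.281 × 10^8 kg
E = ½ m v² = 0.5 × 3.281 × 10^8 × (15700)² = 4.044 × 10^16 J

E ≈ 4.04 × 10^16 J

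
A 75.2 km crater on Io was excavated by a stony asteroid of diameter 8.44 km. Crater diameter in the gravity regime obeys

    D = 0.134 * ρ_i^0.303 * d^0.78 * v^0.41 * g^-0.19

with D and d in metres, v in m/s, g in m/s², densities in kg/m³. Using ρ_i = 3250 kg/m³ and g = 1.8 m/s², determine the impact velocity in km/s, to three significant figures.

v ≈ 11.9 km/s

Rearranging for v: v = [D / (0.134 · 3250^0.303 · 8440^0.78 · 1.8^-0.19)]^(1/0.41).
D = 75200 m.
3250^0.303 = 11.59
8440^0.78 = 1155
1.8^-0.19 = 0.8943
Denominator = 0.134 × 11.59 × 1155 × 0.8943 = 1604
D / 1604 = 75200 / 1604 = 46.88
v = 46.88^(1/0.41) = 46.88^2.439 = 11900 m/s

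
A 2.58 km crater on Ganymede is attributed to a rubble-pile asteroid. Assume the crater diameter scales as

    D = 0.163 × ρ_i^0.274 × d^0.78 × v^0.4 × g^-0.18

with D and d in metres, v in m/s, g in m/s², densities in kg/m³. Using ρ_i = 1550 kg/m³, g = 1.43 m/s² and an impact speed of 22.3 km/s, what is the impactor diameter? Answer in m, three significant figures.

d ≈ 117 m

Rearranging for d: d = [D / (0.163 · 1550^0.274 · 22300^0.4 · 1.43^-0.18)]^(1/0.78).
D = 2580 m.
1550^0.274 = 7.484
22300^0.4 = 54.87
1.43^-0.18 = 0.9376
Denominator = 0.163 × 7.484 × 54.87 × 0.9376 = 62.76
D / 62.76 = 2580 / 62.76 = 41.11
d = 41.11^(1/0.78) = 41.11^1.2821 = 117.3 m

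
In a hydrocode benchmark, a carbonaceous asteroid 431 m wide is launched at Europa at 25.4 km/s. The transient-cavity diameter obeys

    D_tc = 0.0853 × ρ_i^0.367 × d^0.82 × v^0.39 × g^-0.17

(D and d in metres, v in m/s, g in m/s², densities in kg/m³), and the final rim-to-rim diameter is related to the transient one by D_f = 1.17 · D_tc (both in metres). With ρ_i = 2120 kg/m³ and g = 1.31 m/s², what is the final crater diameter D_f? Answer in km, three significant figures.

D_f ≈ 12.0 km

v = 25400 m/s.
ρ_i^0.367 = 2120^0.367 = 16.63
d^0.82 = 431^0.82 = 144.6
v^0.39 = 25400^0.39 = 52.23
g^-0.17 = 1.31^-0.17 = 0.9551
D_tc = 0.0853 × 16.63 × 144.6 × 52.23 × 0.9551 = 10230 m
D_f = 1.17 × 10230 = 11969 m
     = 11.97 km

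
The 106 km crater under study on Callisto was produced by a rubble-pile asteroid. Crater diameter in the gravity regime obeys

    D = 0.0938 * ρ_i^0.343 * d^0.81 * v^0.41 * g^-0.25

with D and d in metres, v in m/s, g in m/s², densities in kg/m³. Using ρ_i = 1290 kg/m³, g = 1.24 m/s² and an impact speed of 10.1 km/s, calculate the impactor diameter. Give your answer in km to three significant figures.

Rearranging for d: d = [D / (0.0938 · 1290^0.343 · 10100^0.41 · 1.24^-0.25)]^(1/0.81).
D = 106000 m.
1290^0.343 = 11.67
10100^0.41 = 43.83
1.24^-0.25 = 0.9476
Denominator = 0.0938 × 11.67 × 43.83 × 0.9476 = 45.46
D / 45.46 = 106000 / 45.46 = 2332
d = 2332^(1/0.81) = 2332^1.2346 = 14381 m

d ≈ 14.4 km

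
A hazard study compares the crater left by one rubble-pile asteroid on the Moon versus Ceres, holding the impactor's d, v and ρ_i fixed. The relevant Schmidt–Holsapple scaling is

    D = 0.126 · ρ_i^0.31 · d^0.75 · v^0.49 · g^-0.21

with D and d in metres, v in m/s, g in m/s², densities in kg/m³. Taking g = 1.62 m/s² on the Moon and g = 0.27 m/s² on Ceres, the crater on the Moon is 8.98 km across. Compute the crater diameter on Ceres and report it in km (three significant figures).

All impactor-dependent factors cancel in the ratio, leaving D_Ceres/D_Moon = (g_Ceres/g_Moon)^-0.21.
(0.27/1.62)^-0.21 = 0.1667^-0.21 = 1.457
D_Ceres = 1.457 × 8.98 km = 13.1 km

D ≈ 13.1 km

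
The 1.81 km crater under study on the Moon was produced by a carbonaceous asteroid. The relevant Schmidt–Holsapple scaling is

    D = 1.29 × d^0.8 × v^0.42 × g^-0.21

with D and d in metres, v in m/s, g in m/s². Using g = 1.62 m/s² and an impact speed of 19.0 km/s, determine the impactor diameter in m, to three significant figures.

d ≈ 55.3 m

Rearranging for d: d = [D / (1.29 · 19000^0.42 · 1.62^-0.21)]^(1/0.8).
D = 1810 m.
19000^0.42 = 62.67
1.62^-0.21 = 0.9037
Denominator = 1.29 × 62.67 × 0.9037 = 73.06
D / 73.06 = 1810 / 73.06 = 24.77
d = 24.77^(1/0.8) = 24.77^1.25 = 55.26 m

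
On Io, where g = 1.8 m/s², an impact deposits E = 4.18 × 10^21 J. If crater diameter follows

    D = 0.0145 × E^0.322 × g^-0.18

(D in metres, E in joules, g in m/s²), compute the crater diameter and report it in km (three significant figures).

D ≈ 120 km

E^0.322 = (4.18 × 10^21)^0.322 = 9.163 × 10^6
g^-0.18 = 1.8^-0.18 = 0.8996
D = 0.0145 × 9.163 × 10^6 × 0.8996 = 1.195 × 10^5 m
   = 119.5 km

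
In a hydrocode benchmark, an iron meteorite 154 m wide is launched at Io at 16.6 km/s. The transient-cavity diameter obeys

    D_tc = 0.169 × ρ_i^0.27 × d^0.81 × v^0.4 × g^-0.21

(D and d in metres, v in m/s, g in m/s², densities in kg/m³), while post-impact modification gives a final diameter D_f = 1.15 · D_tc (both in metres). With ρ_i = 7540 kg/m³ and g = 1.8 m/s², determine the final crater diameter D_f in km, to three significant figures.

D_f ≈ 5.52 km

v = 16600 m/s.
ρ_i^0.27 = 7540^0.27 = 11.14
d^0.81 = 154^0.81 = 59.14
v^0.4 = 16600^0.4 = 48.76
g^-0.21 = 1.8^-0.21 = 0.8839
D_tc = 0.169 × 11.14 × 59.14 × 48.76 × 0.8839 = 4799 m
D_f = 1.15 × 4799 = 5519 m
     = 5.519 km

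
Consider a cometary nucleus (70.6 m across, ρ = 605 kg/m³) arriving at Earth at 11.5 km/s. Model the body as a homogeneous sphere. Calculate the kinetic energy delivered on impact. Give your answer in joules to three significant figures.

v = 11500 m/s.
Mass m = (π/6) ρ d³ = (π/6) × 605 × (70.6)³ = 1.115 × 10^8 kg
E = ½ m v² = 0.5 × 1.115 × 10^8 × (11500)² = 7.373 × 10^15 J

E ≈ 7.37 × 10^15 J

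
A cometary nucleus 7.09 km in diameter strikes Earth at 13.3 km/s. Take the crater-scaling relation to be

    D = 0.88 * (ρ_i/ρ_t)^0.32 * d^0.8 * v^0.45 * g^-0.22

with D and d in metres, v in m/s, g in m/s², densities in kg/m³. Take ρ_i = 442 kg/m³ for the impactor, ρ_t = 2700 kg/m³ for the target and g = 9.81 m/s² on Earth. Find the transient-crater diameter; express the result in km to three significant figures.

In SI units: d = 7090 m, v = 13300 m/s.
(ρ_i/ρ_t)^0.32 = (442/2700)^0.32 = 0.5604
d^0.8 = 7090^0.8 = 1204
v^0.45 = 13300^0.45 = 71.74
g^-0.22 = 9.81^-0.22 = 0.6051
D = 0.88 × 0.5604 × 1204 × 71.74 × 0.6051 = 25775 m
   = 25.77 km

D ≈ 25.8 km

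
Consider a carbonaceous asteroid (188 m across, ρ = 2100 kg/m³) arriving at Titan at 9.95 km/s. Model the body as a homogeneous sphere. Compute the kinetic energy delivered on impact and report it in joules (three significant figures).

E ≈ 3.62 × 10^17 J

v = 9950 m/s.
Mass m = (π/6) ρ d³ = (π/6) × 2100 × (188)³ = 7.306 × 10^9 kg
E = ½ m v² = 0.5 × 7.306 × 10^9 × (9950)² = 3.617 × 10^17 J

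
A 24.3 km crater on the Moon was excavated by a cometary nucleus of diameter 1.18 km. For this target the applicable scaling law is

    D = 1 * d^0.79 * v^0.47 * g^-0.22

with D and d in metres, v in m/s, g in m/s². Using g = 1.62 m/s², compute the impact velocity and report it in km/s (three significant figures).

Rearranging for v: v = [D / (1 · 1180^0.79 · 1.62^-0.22)]^(1/0.47).
D = 24300 m.
1180^0.79 = 267.2
1.62^-0.22 = 0.8993
Denominator = 1 × 267.2 × 0.8993 = 240.3
D / 240.3 = 24300 / 240.3 = 101.1
v = 101.1^(1/0.47) = 101.1^2.1277 = 18429 m/s

v ≈ 18.4 km/s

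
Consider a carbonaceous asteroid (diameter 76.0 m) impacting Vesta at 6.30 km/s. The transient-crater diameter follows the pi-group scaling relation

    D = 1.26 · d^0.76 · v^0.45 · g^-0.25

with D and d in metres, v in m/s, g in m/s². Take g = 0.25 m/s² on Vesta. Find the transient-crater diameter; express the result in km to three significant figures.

D ≈ 2.45 km

In SI units: v = 6300 m/s.
d^0.76 = 76^0.76 = 26.88
v^0.45 = 6300^0.45 = 51.25
g^-0.25 = 0.25^-0.25 = 1.414
D = 1.26 × 26.88 × 51.25 × 1.414 = 2454 m
   = 2.454 km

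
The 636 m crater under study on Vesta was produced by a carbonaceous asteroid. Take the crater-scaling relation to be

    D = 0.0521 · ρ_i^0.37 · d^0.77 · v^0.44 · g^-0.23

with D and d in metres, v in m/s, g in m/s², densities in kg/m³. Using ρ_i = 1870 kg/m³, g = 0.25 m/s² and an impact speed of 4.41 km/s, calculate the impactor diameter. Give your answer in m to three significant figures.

d ≈ 29.7 m

Rearranging for d: d = [D / (0.0521 · 1870^0.37 · 4410^0.44 · 0.25^-0.23)]^(1/0.77).
1870^0.37 = 16.24
4410^0.44 = 40.14
0.25^-0.23 = 1.376
Denominator = 0.0521 × 16.24 × 40.14 × 1.376 = 46.73
D / 46.73 = 636 / 46.73 = 13.61
d = 13.61^(1/0.77) = 13.61^1.2987 = 29.69 m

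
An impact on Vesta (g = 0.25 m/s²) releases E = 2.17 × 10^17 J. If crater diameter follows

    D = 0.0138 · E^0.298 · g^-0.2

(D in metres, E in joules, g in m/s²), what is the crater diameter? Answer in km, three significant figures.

D ≈ 2.67 km

E^0.298 = (2.17 × 10^17)^0.298 = 1.466 × 10^5
g^-0.2 = 0.25^-0.2 = 1.320
D = 0.0138 × 1.466 × 10^5 × 1.320 = 2670 m
   = 2.670 km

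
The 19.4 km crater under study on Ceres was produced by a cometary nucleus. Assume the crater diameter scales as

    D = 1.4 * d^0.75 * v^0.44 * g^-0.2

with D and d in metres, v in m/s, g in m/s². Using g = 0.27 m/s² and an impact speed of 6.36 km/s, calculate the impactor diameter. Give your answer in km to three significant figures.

Rearranging for d: d = [D / (1.4 · 6360^0.44 · 0.27^-0.2)]^(1/0.75).
D = 19400 m.
6360^0.44 = 47.15
0.27^-0.2 = 1.299
Denominator = 1.4 × 47.15 × 1.299 = 85.75
D / 85.75 = 19400 / 85.75 = 226.2
d = 226.2^(1/0.75) = 226.2^1.3333 = 1378 m

d ≈ 1.38 km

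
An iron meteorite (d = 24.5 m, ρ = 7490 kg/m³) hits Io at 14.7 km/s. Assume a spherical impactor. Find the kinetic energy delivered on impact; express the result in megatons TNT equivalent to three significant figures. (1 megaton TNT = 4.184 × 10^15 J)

E ≈ 1.49 Mt TNT

v = 14700 m/s.
Mass m = (π/6) ρ d³ = (π/6) × 7490 × (24.5)³ = 5.767 × 10^7 kg
E = ½ m v² = 0.5 × 5.767 × 10^7 × (14700)² = 6.231 × 10^15 J
   = 6.231 × 10^15 / 4.184×10^15 = 1.489 Mt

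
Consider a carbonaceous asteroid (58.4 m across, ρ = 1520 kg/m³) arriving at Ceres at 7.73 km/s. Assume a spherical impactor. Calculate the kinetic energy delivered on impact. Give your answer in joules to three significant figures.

E ≈ 4.74 × 10^15 J

v = 7730 m/s.
Mass m = (π/6) ρ d³ = (π/6) × 1520 × (58.4)³ = 1.585 × 10^8 kg
E = ½ m v² = 0.5 × 1.585 × 10^8 × (7730)² = 4.735 × 10^15 J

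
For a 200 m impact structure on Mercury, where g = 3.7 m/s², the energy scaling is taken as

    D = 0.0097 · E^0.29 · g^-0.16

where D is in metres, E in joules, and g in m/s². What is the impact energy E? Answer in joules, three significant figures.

E ≈ 1.55 × 10^15 J

Rearranging: E = [D / (0.0097 · g^-0.16)]^(1/0.29).
g^-0.16 = 3.7^-0.16 = 0.8111
D / (0.0097 × 0.8111) = 200 / (7.868 × 10^-3) = 2.542 × 10^4
E = (2.542 × 10^4)^3.4483 = 1.550 × 10^15 J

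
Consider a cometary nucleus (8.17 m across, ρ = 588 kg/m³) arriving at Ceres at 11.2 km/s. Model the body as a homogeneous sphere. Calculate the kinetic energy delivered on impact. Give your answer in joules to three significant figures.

E ≈ 1.05 × 10^13 J

v = 11200 m/s.
Mass m = (π/6) ρ d³ = (π/6) × 588 × (8.17)³ = 1.679 × 10^5 kg
E = ½ m v² = 0.5 × 1.679 × 10^5 × (11200)² = 1.053 × 10^13 J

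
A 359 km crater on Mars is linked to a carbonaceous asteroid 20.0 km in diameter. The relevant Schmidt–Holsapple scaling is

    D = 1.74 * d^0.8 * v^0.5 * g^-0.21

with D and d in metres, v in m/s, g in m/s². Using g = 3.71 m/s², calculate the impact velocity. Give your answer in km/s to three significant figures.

v ≈ 9.70 km/s

Rearranging for v: v = [D / (1.74 · 20000^0.8 · 3.71^-0.21)]^(1/0.5).
D = 359000 m.
20000^0.8 = 2759
3.71^-0.21 = 0.7593
Denominator = 1.74 × 2759 × 0.7593 = 3645
D / 3645 = 359000 / 3645 = 98.49
v = 98.49^(1/0.5) = 98.49^2 = 9700 m/s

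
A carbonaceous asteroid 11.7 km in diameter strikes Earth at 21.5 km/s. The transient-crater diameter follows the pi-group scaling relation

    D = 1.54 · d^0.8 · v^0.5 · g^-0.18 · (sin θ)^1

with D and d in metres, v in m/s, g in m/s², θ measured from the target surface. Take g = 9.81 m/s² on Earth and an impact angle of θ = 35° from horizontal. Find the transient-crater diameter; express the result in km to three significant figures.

D ≈ 154 km

In SI units: d = 11700 m, v = 21500 m/s.
d^0.8 = 11700^0.8 = 1797
v^0.5 = 21500^0.5 = 146.6
g^-0.18 = 9.81^-0.18 = 0.6630
(sin 35°)^1 = 0.5736^1 = 0.5736
D = 1.54 × 1797 × 146.6 × 0.6630 × 0.5736 = 1.543 × 10^5 m
   = 154.3 km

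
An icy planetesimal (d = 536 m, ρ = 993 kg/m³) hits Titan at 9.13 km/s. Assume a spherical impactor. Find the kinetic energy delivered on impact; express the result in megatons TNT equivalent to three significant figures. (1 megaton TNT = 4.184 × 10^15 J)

v = 9130 m/s.
Mass m = (π/6) ρ d³ = (π/6) × 993 × (536)³ = 8.006 × 10^10 kg
E = ½ m v² = 0.5 × 8.006 × 10^10 × (9130)² = 3.337 × 10^18 J
   = 3.337 × 10^18 / 4.184×10^15 = 797.6 Mt

E ≈ 798 Mt TNT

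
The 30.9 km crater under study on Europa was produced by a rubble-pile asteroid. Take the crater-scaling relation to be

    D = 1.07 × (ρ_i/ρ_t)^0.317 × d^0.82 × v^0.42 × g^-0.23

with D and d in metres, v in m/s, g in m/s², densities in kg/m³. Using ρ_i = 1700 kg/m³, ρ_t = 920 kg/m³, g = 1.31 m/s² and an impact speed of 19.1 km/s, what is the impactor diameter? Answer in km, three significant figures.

Rearranging for d: d = [D / (1.07 · (1700/920)^0.317 · 19100^0.42 · 1.31^-0.23)]^(1/0.82).
D = 30900 m.
(1700/920)^0.317 = 1.215
19100^0.42 = 62.81
1.31^-0.23 = 0.9398
Denominator = 1.07 × 1.215 × 62.81 × 0.9398 = 76.74
D / 76.74 = 30900 / 76.74 = 402.7
d = 402.7^(1/0.82) = 402.7^1.2195 = 1502 m

d ≈ 1.50 km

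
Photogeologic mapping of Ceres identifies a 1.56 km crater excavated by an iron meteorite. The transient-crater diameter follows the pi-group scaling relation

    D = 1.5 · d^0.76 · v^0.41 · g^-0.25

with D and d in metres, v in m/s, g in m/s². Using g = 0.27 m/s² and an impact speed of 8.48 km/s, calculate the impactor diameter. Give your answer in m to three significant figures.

d ≈ 46.1 m

Rearranging for d: d = [D / (1.5 · 8480^0.41 · 0.27^-0.25)]^(1/0.76).
D = 1560 m.
8480^0.41 = 40.80
0.27^-0.25 = 1.387
Denominator = 1.5 × 40.80 × 1.387 = 84.88
D / 84.88 = 1560 / 84.88 = 18.38
d = 18.38^(1/0.76) = 18.38^1.3158 = 46.09 m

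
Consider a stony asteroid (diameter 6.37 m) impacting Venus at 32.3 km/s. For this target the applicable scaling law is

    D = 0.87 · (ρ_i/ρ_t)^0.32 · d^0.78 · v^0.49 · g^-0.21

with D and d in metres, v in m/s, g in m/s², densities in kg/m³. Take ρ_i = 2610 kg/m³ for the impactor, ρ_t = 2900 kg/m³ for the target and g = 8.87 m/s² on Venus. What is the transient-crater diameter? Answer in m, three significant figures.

In SI units: v = 32300 m/s.
(ρ_i/ρ_t)^0.32 = (2610/2900)^0.32 = 0.9668
d^0.78 = 6.37^0.78 = 4.239
v^0.49 = 32300^0.49 = 162.0
g^-0.21 = 8.87^-0.21 = 0.6323
D = 0.87 × 0.9668 × 4.239 × 162.0 × 0.6323 = 365.2 m

D ≈ 365 m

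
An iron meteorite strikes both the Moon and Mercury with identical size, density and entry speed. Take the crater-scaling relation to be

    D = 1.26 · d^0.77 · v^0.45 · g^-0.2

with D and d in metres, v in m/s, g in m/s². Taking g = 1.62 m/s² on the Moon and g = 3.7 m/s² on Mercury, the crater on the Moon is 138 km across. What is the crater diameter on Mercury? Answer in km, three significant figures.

All impactor-dependent factors cancel in the ratio, leaving D_Mercury/D_Moon = (g_Mercury/g_Moon)^-0.2.
(3.7/1.62)^-0.2 = 2.284^-0.2 = 0.8477
D_Mercury = 0.8477 × 138 km = 117 km

D ≈ 117 km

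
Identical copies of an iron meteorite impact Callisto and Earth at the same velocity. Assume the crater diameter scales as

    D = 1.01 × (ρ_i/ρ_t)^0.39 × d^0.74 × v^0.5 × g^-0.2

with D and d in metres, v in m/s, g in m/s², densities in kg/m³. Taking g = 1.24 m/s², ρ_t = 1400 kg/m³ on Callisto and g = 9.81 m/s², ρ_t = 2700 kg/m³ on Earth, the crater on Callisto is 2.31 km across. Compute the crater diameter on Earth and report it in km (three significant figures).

The impactor-only factors (d, v, ρ_i) cancel in the ratio, leaving D_Earth/D_Callisto = (g_Earth/g_Callisto)^-0.2 · (ρ_t,Callisto/ρ_t,Earth)^0.39.
(9.81/1.24)^-0.2 = 7.911^-0.2 = 0.6612
(1400/2700)^0.39 = 0.5185^0.39 = 0.7740
Ratio = 0.6612 × 0.7740 = 0.5118
D_Earth = 0.5118 × 2.31 km = 1.18 km

D ≈ 1.18 km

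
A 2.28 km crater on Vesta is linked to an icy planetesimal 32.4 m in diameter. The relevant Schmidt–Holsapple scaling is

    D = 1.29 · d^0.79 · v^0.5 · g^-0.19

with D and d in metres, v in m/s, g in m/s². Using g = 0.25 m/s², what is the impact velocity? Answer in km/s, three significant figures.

v ≈ 7.57 km/s

Rearranging for v: v = [D / (1.29 · 32.4^0.79 · 0.25^-0.19)]^(1/0.5).
D = 2280 m.
32.4^0.79 = 15.61
0.25^-0.19 = 1.301
Denominator = 1.29 × 15.61 × 1.301 = 26.20
D / 26.20 = 2280 / 26.20 = 87.02
v = 87.02^(1/0.5) = 87.02^2 = 7572 m/s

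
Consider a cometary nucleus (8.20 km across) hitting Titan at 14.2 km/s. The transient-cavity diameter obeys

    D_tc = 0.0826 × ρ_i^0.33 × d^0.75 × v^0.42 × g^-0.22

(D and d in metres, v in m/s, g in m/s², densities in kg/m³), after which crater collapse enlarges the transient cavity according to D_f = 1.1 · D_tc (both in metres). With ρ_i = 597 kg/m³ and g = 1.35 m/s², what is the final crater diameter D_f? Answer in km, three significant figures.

D_f ≈ 33.5 km

In SI: d = 8200 m, v = 14200 m/s.
ρ_i^0.33 = 597^0.33 = 8.243
d^0.75 = 8200^0.75 = 861.7
v^0.42 = 14200^0.42 = 55.46
g^-0.22 = 1.35^-0.22 = 0.9361
D_tc = 0.0826 × 8.243 × 861.7 × 55.46 × 0.9361 = 30460 m
D_f = 1.1 × 30460 = 33506 m
     = 33.51 km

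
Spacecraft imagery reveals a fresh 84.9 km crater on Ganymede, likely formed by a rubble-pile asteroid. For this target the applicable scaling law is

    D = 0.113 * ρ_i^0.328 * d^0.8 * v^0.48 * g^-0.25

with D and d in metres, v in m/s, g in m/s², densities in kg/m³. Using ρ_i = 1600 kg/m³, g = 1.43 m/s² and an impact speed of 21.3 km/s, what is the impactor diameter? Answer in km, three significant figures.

Rearranging for d: d = [D / (0.113 · 1600^0.328 · 21300^0.48 · 1.43^-0.25)]^(1/0.8).
D = 84900 m.
1600^0.328 = 11.24
21300^0.48 = 119.6
1.43^-0.25 = 0.9145
Denominator = 0.113 × 11.24 × 119.6 × 0.9145 = 138.9
D / 138.9 = 84900 / 138.9 = 611.2
d = 611.2^(1/0.8) = 611.2^1.25 = 3039 m

d ≈ 3.04 km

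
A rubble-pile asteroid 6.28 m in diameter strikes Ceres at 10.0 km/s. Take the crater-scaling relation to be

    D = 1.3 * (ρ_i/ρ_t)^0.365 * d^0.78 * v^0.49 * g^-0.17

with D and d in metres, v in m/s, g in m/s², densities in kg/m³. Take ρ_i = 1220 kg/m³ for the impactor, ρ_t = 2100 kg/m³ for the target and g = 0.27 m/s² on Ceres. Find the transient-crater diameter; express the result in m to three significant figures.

D ≈ 509 m

In SI units: v = 10000 m/s.
(ρ_i/ρ_t)^0.365 = (1220/2100)^0.365 = 0.8202
d^0.78 = 6.28^0.78 = 4.192
v^0.49 = 10000^0.49 = 91.20
g^-0.17 = 0.27^-0.17 = 1.249
D = 1.3 × 0.8202 × 4.192 × 91.20 × 1.249 = 509.1 m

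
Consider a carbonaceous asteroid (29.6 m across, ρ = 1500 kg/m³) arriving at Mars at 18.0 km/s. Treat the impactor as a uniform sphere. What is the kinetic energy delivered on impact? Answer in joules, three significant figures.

v = 18000 m/s.
Mass m = (π/6) ρ d³ = (π/6) × 1500 × (29.6)³ = 2.037 × 10^7 kg
E = ½ m v² = 0.5 × 2.037 × 10^7 × (18000)² = 3.300 × 10^15 J

E ≈ 3.30 × 10^15 J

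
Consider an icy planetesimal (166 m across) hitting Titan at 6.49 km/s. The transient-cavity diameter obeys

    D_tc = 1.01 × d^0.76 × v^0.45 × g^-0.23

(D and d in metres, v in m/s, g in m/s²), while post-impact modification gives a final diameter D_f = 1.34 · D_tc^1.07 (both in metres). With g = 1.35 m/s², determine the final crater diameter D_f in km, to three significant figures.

v = 6490 m/s.
d^0.76 = 166^0.76 = 48.67
v^0.45 = 6490^0.45 = 51.94
g^-0.23 = 1.35^-0.23 = 0.9333
D_tc = 1.01 × 48.67 × 51.94 × 0.9333 = 2383 m
D_f = 1.34 × (2383)^1.07 = 5503 m
     = 5.503 km

D_f ≈ 5.50 km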